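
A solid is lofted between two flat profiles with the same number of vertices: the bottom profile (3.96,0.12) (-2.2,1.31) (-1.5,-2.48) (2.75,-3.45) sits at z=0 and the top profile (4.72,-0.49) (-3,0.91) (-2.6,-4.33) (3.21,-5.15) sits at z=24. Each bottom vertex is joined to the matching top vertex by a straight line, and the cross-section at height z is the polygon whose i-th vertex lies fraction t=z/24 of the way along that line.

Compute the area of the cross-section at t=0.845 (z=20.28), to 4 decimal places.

Cross-section at t=0.845: each vertex is (1-t)·p0[i] + t·p1[i].
  v1: (1-0.845)·(3.96,0.12) + 0.845·(4.72,-0.49) = (4.6022,-0.3954)
  v2: (1-0.845)·(-2.2,1.31) + 0.845·(-3,0.91) = (-2.8760,0.9720)
  v3: (1-0.845)·(-1.5,-2.48) + 0.845·(-2.6,-4.33) = (-2.4295,-4.0433)
  v4: (1-0.845)·(2.75,-3.45) + 0.845·(3.21,-5.15) = (3.1387,-4.8865)
Shoelace sum Σ(x_i·y_{i+1} − x_{i+1}·y_i):
  i=1: 4.6022·0.9720 − -2.8760·-0.3954 = +3.3360 (running +3.3360)
  i=2: -2.8760·-4.0433 − -2.4295·0.9720 = +13.9899 (running +17.3259)
  i=3: -2.4295·-4.8865 − 3.1387·-4.0433 = +24.5623 (running +41.8882)
  i=4: 3.1387·-0.3954 − 4.6022·-4.8865 = +21.2475 (running +63.1356)
Area = |Σ|/2 = |63.1356|/2 = 31.5678

Area at t=0.845: 31.5678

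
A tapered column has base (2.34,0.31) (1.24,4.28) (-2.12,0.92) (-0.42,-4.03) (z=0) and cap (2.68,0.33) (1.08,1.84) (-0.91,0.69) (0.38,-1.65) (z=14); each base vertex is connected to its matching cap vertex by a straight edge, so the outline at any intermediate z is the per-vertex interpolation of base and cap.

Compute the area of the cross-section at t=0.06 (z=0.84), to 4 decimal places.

Cross-section at t=0.06: each vertex is (1-t)·p0[i] + t·p1[i].
  v1: (1-0.06)·(2.34,0.31) + 0.06·(2.68,0.33) = (2.3604,0.3112)
  v2: (1-0.06)·(1.24,4.28) + 0.06·(1.08,1.84) = (1.2304,4.1336)
  v3: (1-0.06)·(-2.12,0.92) + 0.06·(-0.91,0.69) = (-2.0474,0.9062)
  v4: (1-0.06)·(-0.42,-4.03) + 0.06·(0.38,-1.65) = (-0.3720,-3.8872)
Shoelace sum Σ(x_i·y_{i+1} − x_{i+1}·y_i):
  i=1: 2.3604·4.1336 − 1.2304·0.3112 = +9.3740 (running +9.3740)
  i=2: 1.2304·0.9062 − -2.0474·4.1336 = +9.5781 (running +18.9522)
  i=3: -2.0474·-3.8872 − -0.3720·0.9062 = +8.2958 (running +27.2479)
  i=4: -0.3720·0.3112 − 2.3604·-3.8872 = +9.0596 (running +36.3075)
Area = |Σ|/2 = |36.3075|/2 = 18.1538

Area at t=0.06: 18.1538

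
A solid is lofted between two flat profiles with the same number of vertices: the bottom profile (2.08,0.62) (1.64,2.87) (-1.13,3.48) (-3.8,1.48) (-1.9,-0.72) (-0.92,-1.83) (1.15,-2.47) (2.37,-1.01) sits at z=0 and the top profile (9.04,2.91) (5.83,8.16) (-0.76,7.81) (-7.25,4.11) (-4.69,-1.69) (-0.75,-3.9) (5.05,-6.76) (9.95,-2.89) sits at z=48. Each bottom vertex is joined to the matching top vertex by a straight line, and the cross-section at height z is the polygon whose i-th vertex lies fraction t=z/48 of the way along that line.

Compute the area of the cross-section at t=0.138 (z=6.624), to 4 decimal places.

Area at t=0.138: 35.4341

Cross-section at t=0.138: each vertex is (1-t)·p0[i] + t·p1[i].
  v1: (1-0.138)·(2.08,0.62) + 0.138·(9.04,2.91) = (3.0405,0.9360)
  v2: (1-0.138)·(1.64,2.87) + 0.138·(5.83,8.16) = (2.2182,3.6000)
  v3: (1-0.138)·(-1.13,3.48) + 0.138·(-0.76,7.81) = (-1.0789,4.0775)
  v4: (1-0.138)·(-3.8,1.48) + 0.138·(-7.25,4.11) = (-4.2761,1.8429)
  v5: (1-0.138)·(-1.9,-0.72) + 0.138·(-4.69,-1.69) = (-2.2850,-0.8539)
  v6: (1-0.138)·(-0.92,-1.83) + 0.138·(-0.75,-3.9) = (-0.8965,-2.1157)
  v7: (1-0.138)·(1.15,-2.47) + 0.138·(5.05,-6.76) = (1.6882,-3.0620)
  v8: (1-0.138)·(2.37,-1.01) + 0.138·(9.95,-2.89) = (3.4160,-1.2694)
Shoelace sum Σ(x_i·y_{i+1} − x_{i+1}·y_i):
  i=1: 3.0405·3.6000 − 2.2182·0.9360 = +8.8695 (running +8.8695)
  i=2: 2.2182·4.0775 − -1.0789·3.6000 = +12.9291 (running +21.7986)
  i=3: -1.0789·1.8429 − -4.2761·4.0775 = +15.4475 (running +37.2461)
  i=4: -4.2761·-0.8539 − -2.2850·1.8429 = +7.8623 (running +45.1085)
  i=5: -2.2850·-2.1157 − -0.8965·-0.8539 = +4.0688 (running +49.1773)
  i=6: -0.8965·-3.0620 − 1.6882·-2.1157 = +6.3169 (running +55.4942)
  i=7: 1.6882·-1.2694 − 3.4160·-3.0620 = +8.3169 (running +63.8111)
  i=8: 3.4160·0.9360 − 3.0405·-1.2694 = +7.0572 (running +70.8683)
Area = |Σ|/2 = |70.8683|/2 = 35.4341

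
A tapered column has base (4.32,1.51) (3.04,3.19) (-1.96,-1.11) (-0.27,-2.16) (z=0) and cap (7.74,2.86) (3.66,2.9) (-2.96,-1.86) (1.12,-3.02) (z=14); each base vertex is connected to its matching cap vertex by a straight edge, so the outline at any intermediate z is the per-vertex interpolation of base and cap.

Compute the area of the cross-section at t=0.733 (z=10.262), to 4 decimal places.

Cross-section at t=0.733: each vertex is (1-t)·p0[i] + t·p1[i].
  v1: (1-0.733)·(4.32,1.51) + 0.733·(7.74,2.86) = (6.8269,2.4996)
  v2: (1-0.733)·(3.04,3.19) + 0.733·(3.66,2.9) = (3.4945,2.9774)
  v3: (1-0.733)·(-1.96,-1.11) + 0.733·(-2.96,-1.86) = (-2.6930,-1.6598)
  v4: (1-0.733)·(-0.27,-2.16) + 0.733·(1.12,-3.02) = (0.7489,-2.7904)
Shoelace sum Σ(x_i·y_{i+1} − x_{i+1}·y_i):
  i=1: 6.8269·2.9774 − 3.4945·2.4996 = +11.5919 (running +11.5919)
  i=2: 3.4945·-1.6598 − -2.6930·2.9774 = +2.2183 (running +13.8102)
  i=3: -2.6930·-2.7904 − 0.7489·-1.6598 = +8.7574 (running +22.5676)
  i=4: 0.7489·2.4996 − 6.8269·-2.7904 = +20.9214 (running +43.4890)
Area = |Σ|/2 = |43.4890|/2 = 21.7445

Area at t=0.733: 21.7445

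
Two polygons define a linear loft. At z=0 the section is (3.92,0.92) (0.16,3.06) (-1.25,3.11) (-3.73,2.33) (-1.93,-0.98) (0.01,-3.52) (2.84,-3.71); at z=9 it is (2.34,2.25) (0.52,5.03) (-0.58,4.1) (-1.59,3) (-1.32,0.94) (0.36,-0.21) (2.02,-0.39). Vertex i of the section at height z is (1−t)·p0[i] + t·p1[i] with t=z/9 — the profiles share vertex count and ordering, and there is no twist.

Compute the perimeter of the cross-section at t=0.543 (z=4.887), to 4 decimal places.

Cross-section at t=0.543: each vertex is (1-t)·p0[i] + t·p1[i].
  v1: (1-0.543)·(3.92,0.92) + 0.543·(2.34,2.25) = (3.0621,1.6422)
  v2: (1-0.543)·(0.16,3.06) + 0.543·(0.52,5.03) = (0.3555,4.1297)
  v3: (1-0.543)·(-1.25,3.11) + 0.543·(-0.58,4.1) = (-0.8862,3.6476)
  v4: (1-0.543)·(-3.73,2.33) + 0.543·(-1.59,3) = (-2.5680,2.6938)
  v5: (1-0.543)·(-1.93,-0.98) + 0.543·(-1.32,0.94) = (-1.5988,0.0626)
  v6: (1-0.543)·(0.01,-3.52) + 0.543·(0.36,-0.21) = (0.2001,-1.7227)
  v7: (1-0.543)·(2.84,-3.71) + 0.543·(2.02,-0.39) = (2.3947,-1.9072)
Perimeter = Σ |v_{i+1} − v_i|:
  edge 1→2: √(-2.7066² + 2.4875²) = 3.6760 (running 3.6760)
  edge 2→3: √(-1.2417² + -0.4821²) = 1.3320 (running 5.0080)
  edge 3→4: √(-1.6818² + -0.9538²) = 1.9334 (running 6.9415)
  edge 4→5: √(0.9692² + -2.6313²) = 2.8041 (running 9.7455)
  edge 5→6: √(1.7988² + -1.7852²) = 2.5343 (running 12.2799)
  edge 6→7: √(2.1947² + -0.1846²) = 2.2024 (running 14.4823)
  edge 7→1: √(0.6673² + 3.5494²) = 3.6116 (running 18.0939)
Perimeter = 18.0939

Perimeter at t=0.543: 18.0939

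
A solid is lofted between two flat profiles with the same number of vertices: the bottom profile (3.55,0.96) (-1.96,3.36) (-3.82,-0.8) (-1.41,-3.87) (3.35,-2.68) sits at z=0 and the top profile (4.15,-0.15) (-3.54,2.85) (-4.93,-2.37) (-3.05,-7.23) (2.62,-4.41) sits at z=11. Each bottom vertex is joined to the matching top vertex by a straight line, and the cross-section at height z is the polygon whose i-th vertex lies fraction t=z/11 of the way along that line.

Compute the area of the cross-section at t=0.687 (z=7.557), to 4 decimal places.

Area at t=0.687: 49.4442

Cross-section at t=0.687: each vertex is (1-t)·p0[i] + t·p1[i].
  v1: (1-0.687)·(3.55,0.96) + 0.687·(4.15,-0.15) = (3.9622,0.1974)
  v2: (1-0.687)·(-1.96,3.36) + 0.687·(-3.54,2.85) = (-3.0455,3.0096)
  v3: (1-0.687)·(-3.82,-0.8) + 0.687·(-4.93,-2.37) = (-4.5826,-1.8786)
  v4: (1-0.687)·(-1.41,-3.87) + 0.687·(-3.05,-7.23) = (-2.5367,-6.1783)
  v5: (1-0.687)·(3.35,-2.68) + 0.687·(2.62,-4.41) = (2.8485,-3.8685)
Shoelace sum Σ(x_i·y_{i+1} − x_{i+1}·y_i):
  i=1: 3.9622·3.0096 − -3.0455·0.1974 = +12.5260 (running +12.5260)
  i=2: -3.0455·-1.8786 − -4.5826·3.0096 = +19.5130 (running +32.0390)
  i=3: -4.5826·-6.1783 − -2.5367·-1.8786 = +23.5472 (running +55.5862)
  i=4: -2.5367·-3.8685 − 2.8485·-6.1783 = +27.4121 (running +82.9983)
  i=5: 2.8485·0.1974 − 3.9622·-3.8685 = +15.8902 (running +98.8885)
Area = |Σ|/2 = |98.8885|/2 = 49.4442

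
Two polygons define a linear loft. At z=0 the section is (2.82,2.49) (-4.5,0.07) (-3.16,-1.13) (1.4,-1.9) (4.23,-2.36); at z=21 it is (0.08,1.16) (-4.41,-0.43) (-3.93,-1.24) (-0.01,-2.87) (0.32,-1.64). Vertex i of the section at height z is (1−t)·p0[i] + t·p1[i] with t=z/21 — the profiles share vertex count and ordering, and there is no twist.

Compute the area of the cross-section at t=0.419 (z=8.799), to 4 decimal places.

Cross-section at t=0.419: each vertex is (1-t)·p0[i] + t·p1[i].
  v1: (1-0.419)·(2.82,2.49) + 0.419·(0.08,1.16) = (1.6719,1.9327)
  v2: (1-0.419)·(-4.5,0.07) + 0.419·(-4.41,-0.43) = (-4.4623,-0.1395)
  v3: (1-0.419)·(-3.16,-1.13) + 0.419·(-3.93,-1.24) = (-3.4826,-1.1761)
  v4: (1-0.419)·(1.4,-1.9) + 0.419·(-0.01,-2.87) = (0.8092,-2.3064)
  v5: (1-0.419)·(4.23,-2.36) + 0.419·(0.32,-1.64) = (2.5917,-2.0583)
Shoelace sum Σ(x_i·y_{i+1} − x_{i+1}·y_i):
  i=1: 1.6719·-0.1395 − -4.4623·1.9327 = +8.3912 (running +8.3912)
  i=2: -4.4623·-1.1761 − -3.4826·-0.1395 = +4.7622 (running +13.1534)
  i=3: -3.4826·-2.3064 − 0.8092·-1.1761 = +8.9841 (running +22.1375)
  i=4: 0.8092·-2.0583 − 2.5917·-2.3064 = +4.3120 (running +26.4495)
  i=5: 2.5917·1.9327 − 1.6719·-2.0583 = +8.4505 (running +34.9000)
Area = |Σ|/2 = |34.9000|/2 = 17.4500

Area at t=0.419: 17.4500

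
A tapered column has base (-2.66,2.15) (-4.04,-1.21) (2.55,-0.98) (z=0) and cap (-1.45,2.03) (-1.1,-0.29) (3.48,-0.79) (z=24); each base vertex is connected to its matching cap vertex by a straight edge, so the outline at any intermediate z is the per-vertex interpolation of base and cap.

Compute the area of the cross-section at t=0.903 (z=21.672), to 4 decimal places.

Area at t=0.903: 5.7407

Cross-section at t=0.903: each vertex is (1-t)·p0[i] + t·p1[i].
  v1: (1-0.903)·(-2.66,2.15) + 0.903·(-1.45,2.03) = (-1.5674,2.0416)
  v2: (1-0.903)·(-4.04,-1.21) + 0.903·(-1.1,-0.29) = (-1.3852,-0.3792)
  v3: (1-0.903)·(2.55,-0.98) + 0.903·(3.48,-0.79) = (3.3898,-0.8084)
Shoelace sum Σ(x_i·y_{i+1} − x_{i+1}·y_i):
  i=1: -1.5674·-0.3792 − -1.3852·2.0416 = +3.4224 (running +3.4224)
  i=2: -1.3852·-0.8084 − 3.3898·-0.3792 = +2.4054 (running +5.8278)
  i=3: 3.3898·2.0416 − -1.5674·-0.8084 = +5.6536 (running +11.4814)
Area = |Σ|/2 = |11.4814|/2 = 5.7407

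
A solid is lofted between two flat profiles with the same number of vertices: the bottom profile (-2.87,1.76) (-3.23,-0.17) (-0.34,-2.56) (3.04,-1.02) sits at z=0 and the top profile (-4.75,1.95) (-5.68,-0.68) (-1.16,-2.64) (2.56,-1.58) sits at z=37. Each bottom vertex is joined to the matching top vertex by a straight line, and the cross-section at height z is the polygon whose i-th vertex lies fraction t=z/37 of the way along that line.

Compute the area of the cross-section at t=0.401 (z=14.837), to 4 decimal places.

Area at t=0.401: 14.3462

Cross-section at t=0.401: each vertex is (1-t)·p0[i] + t·p1[i].
  v1: (1-0.401)·(-2.87,1.76) + 0.401·(-4.75,1.95) = (-3.6239,1.8362)
  v2: (1-0.401)·(-3.23,-0.17) + 0.401·(-5.68,-0.68) = (-4.2125,-0.3745)
  v3: (1-0.401)·(-0.34,-2.56) + 0.401·(-1.16,-2.64) = (-0.6688,-2.5921)
  v4: (1-0.401)·(3.04,-1.02) + 0.401·(2.56,-1.58) = (2.8475,-1.2446)
Shoelace sum Σ(x_i·y_{i+1} − x_{i+1}·y_i):
  i=1: -3.6239·-0.3745 − -4.2125·1.8362 = +9.0920 (running +9.0920)
  i=2: -4.2125·-2.5921 − -0.6688·-0.3745 = +10.6685 (running +19.7606)
  i=3: -0.6688·-1.2446 − 2.8475·-2.5921 = +8.2134 (running +27.9740)
  i=4: 2.8475·1.8362 − -3.6239·-1.2446 = +0.7185 (running +28.6924)
Area = |Σ|/2 = |28.6924|/2 = 14.3462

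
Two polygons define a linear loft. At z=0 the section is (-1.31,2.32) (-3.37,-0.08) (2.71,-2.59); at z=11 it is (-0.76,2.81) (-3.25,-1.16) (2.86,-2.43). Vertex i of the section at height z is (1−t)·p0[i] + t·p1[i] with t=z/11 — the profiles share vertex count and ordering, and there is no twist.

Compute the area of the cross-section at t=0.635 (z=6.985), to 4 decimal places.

Area at t=0.635: 12.3685

Cross-section at t=0.635: each vertex is (1-t)·p0[i] + t·p1[i].
  v1: (1-0.635)·(-1.31,2.32) + 0.635·(-0.76,2.81) = (-0.9607,2.6311)
  v2: (1-0.635)·(-3.37,-0.08) + 0.635·(-3.25,-1.16) = (-3.2938,-0.7658)
  v3: (1-0.635)·(2.71,-2.59) + 0.635·(2.86,-2.43) = (2.8053,-2.4884)
Shoelace sum Σ(x_i·y_{i+1} − x_{i+1}·y_i):
  i=1: -0.9607·-0.7658 − -3.2938·2.6311 = +9.4022 (running +9.4022)
  i=2: -3.2938·-2.4884 − 2.8053·-0.7658 = +10.3446 (running +19.7468)
  i=3: 2.8053·2.6311 − -0.9607·-2.4884 = +4.9903 (running +24.7371)
Area = |Σ|/2 = |24.7371|/2 = 12.3685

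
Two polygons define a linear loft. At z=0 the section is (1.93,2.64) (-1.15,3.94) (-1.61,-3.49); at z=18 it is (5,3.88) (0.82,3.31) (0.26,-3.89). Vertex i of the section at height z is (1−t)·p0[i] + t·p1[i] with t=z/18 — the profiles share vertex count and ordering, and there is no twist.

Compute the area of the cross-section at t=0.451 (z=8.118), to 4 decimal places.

Cross-section at t=0.451: each vertex is (1-t)·p0[i] + t·p1[i].
  v1: (1-0.451)·(1.93,2.64) + 0.451·(5,3.88) = (3.3146,3.1992)
  v2: (1-0.451)·(-1.15,3.94) + 0.451·(0.82,3.31) = (-0.2615,3.6559)
  v3: (1-0.451)·(-1.61,-3.49) + 0.451·(0.26,-3.89) = (-0.7666,-3.6704)
Shoelace sum Σ(x_i·y_{i+1} − x_{i+1}·y_i):
  i=1: 3.3146·3.6559 − -0.2615·3.1992 = +12.9543 (running +12.9543)
  i=2: -0.2615·-3.6704 − -0.7666·3.6559 = +3.7626 (running +16.7170)
  i=3: -0.7666·3.1992 − 3.3146·-3.6704 = +9.7132 (running +26.4301)
Area = |Σ|/2 = |26.4301|/2 = 13.2151

Area at t=0.451: 13.2151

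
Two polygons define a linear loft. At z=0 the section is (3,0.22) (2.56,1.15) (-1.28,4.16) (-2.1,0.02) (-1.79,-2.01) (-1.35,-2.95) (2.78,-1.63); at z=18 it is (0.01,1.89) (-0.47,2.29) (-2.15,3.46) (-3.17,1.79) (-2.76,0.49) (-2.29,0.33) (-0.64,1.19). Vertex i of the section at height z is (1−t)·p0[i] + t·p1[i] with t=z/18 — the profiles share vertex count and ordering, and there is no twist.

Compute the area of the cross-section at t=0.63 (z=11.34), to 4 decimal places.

Area at t=0.63: 10.7222

Cross-section at t=0.63: each vertex is (1-t)·p0[i] + t·p1[i].
  v1: (1-0.63)·(3,0.22) + 0.63·(0.01,1.89) = (1.1163,1.2721)
  v2: (1-0.63)·(2.56,1.15) + 0.63·(-0.47,2.29) = (0.6511,1.8682)
  v3: (1-0.63)·(-1.28,4.16) + 0.63·(-2.15,3.46) = (-1.8281,3.7190)
  v4: (1-0.63)·(-2.1,0.02) + 0.63·(-3.17,1.79) = (-2.7741,1.1351)
  v5: (1-0.63)·(-1.79,-2.01) + 0.63·(-2.76,0.49) = (-2.4011,-0.4350)
  v6: (1-0.63)·(-1.35,-2.95) + 0.63·(-2.29,0.33) = (-1.9422,-0.8836)
  v7: (1-0.63)·(2.78,-1.63) + 0.63·(-0.64,1.19) = (0.6254,0.1466)
Shoelace sum Σ(x_i·y_{i+1} − x_{i+1}·y_i):
  i=1: 1.1163·1.8682 − 0.6511·1.2721 = +1.2572 (running +1.2572)
  i=2: 0.6511·3.7190 − -1.8281·1.8682 = +5.8367 (running +7.0939)
  i=3: -1.8281·1.1351 − -2.7741·3.7190 = +8.2418 (running +15.3357)
  i=4: -2.7741·-0.4350 − -2.4011·1.1351 = +3.9322 (running +19.2679)
  i=5: -2.4011·-0.8836 − -1.9422·-0.4350 = +1.2768 (running +20.5447)
  i=6: -1.9422·0.1466 − 0.6254·-0.8836 = +0.2679 (running +20.8126)
  i=7: 0.6254·1.2721 − 1.1163·0.1466 = +0.6319 (running +21.4445)
Area = |Σ|/2 = |21.4445|/2 = 10.7222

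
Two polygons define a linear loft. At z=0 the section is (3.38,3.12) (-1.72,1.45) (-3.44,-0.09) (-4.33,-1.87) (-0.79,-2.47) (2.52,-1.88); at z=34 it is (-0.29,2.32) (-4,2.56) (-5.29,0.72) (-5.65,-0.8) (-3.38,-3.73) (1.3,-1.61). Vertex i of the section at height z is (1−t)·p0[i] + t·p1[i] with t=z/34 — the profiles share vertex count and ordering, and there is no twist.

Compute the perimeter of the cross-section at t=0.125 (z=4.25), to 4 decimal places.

Cross-section at t=0.125: each vertex is (1-t)·p0[i] + t·p1[i].
  v1: (1-0.125)·(3.38,3.12) + 0.125·(-0.29,2.32) = (2.9213,3.0200)
  v2: (1-0.125)·(-1.72,1.45) + 0.125·(-4,2.56) = (-2.0050,1.5888)
  v3: (1-0.125)·(-3.44,-0.09) + 0.125·(-5.29,0.72) = (-3.6712,0.0112)
  v4: (1-0.125)·(-4.33,-1.87) + 0.125·(-5.65,-0.8) = (-4.4950,-1.7363)
  v5: (1-0.125)·(-0.79,-2.47) + 0.125·(-3.38,-3.73) = (-1.1138,-2.6275)
  v6: (1-0.125)·(2.52,-1.88) + 0.125·(1.3,-1.61) = (2.3675,-1.8462)
Perimeter = Σ |v_{i+1} − v_i|:
  edge 1→2: √(-4.9262² + -1.4312²) = 5.1300 (running 5.1300)
  edge 2→3: √(-1.6662² + -1.5775²) = 2.2945 (running 7.4245)
  edge 3→4: √(-0.8238² + -1.7475²) = 1.9319 (running 9.3564)
  edge 4→5: √(3.3813² + -0.8913²) = 3.4967 (running 12.8531)
  edge 5→6: √(3.4813² + 0.7813²) = 3.5678 (running 16.4210)
  edge 6→1: √(0.5537² + 4.8662²) = 4.8977 (running 21.3186)
Perimeter = 21.3186

Perimeter at t=0.125: 21.3186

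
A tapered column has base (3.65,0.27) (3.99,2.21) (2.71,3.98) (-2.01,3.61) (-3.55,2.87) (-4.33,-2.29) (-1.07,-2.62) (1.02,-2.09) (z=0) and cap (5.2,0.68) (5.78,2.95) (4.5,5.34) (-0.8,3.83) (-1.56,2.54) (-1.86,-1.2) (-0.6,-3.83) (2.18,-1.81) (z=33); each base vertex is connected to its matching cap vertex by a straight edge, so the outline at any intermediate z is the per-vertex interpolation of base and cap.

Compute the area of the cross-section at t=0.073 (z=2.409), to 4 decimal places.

Cross-section at t=0.073: each vertex is (1-t)·p0[i] + t·p1[i].
  v1: (1-0.073)·(3.65,0.27) + 0.073·(5.2,0.68) = (3.7631,0.2999)
  v2: (1-0.073)·(3.99,2.21) + 0.073·(5.78,2.95) = (4.1207,2.2640)
  v3: (1-0.073)·(2.71,3.98) + 0.073·(4.5,5.34) = (2.8407,4.0793)
  v4: (1-0.073)·(-2.01,3.61) + 0.073·(-0.8,3.83) = (-1.9217,3.6261)
  v5: (1-0.073)·(-3.55,2.87) + 0.073·(-1.56,2.54) = (-3.4047,2.8459)
  v6: (1-0.073)·(-4.33,-2.29) + 0.073·(-1.86,-1.2) = (-4.1497,-2.2104)
  v7: (1-0.073)·(-1.07,-2.62) + 0.073·(-0.6,-3.83) = (-1.0357,-2.7083)
  v8: (1-0.073)·(1.02,-2.09) + 0.073·(2.18,-1.81) = (1.1047,-2.0696)
Shoelace sum Σ(x_i·y_{i+1} − x_{i+1}·y_i):
  i=1: 3.7631·2.2640 − 4.1207·0.2999 = +7.2839 (running +7.2839)
  i=2: 4.1207·4.0793 − 2.8407·2.2640 = +10.3780 (running +17.6620)
  i=3: 2.8407·3.6261 − -1.9217·4.0793 = +18.1395 (running +35.8014)
  i=4: -1.9217·2.8459 − -3.4047·3.6261 = +6.8769 (running +42.6783)
  i=5: -3.4047·-2.2104 − -4.1497·2.8459 = +19.3356 (running +62.0139)
  i=6: -4.1497·-2.7083 − -1.0357·-2.2104 = +8.9494 (running +70.9633)
  i=7: -1.0357·-2.0696 − 1.1047·-2.7083 = +5.1353 (running +76.0985)
  i=8: 1.1047·0.2999 − 3.7631·-2.0696 = +8.1194 (running +84.2179)
Area = |Σ|/2 = |84.2179|/2 = 42.1090

Area at t=0.073: 42.1090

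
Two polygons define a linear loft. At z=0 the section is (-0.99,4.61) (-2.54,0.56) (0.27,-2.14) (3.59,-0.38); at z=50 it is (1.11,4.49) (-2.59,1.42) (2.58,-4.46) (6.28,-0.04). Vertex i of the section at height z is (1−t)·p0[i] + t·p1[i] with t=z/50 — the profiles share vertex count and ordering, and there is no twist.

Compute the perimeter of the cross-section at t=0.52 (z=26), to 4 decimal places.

Cross-section at t=0.52: each vertex is (1-t)·p0[i] + t·p1[i].
  v1: (1-0.52)·(-0.99,4.61) + 0.52·(1.11,4.49) = (0.1020,4.5476)
  v2: (1-0.52)·(-2.54,0.56) + 0.52·(-2.59,1.42) = (-2.5660,1.0072)
  v3: (1-0.52)·(0.27,-2.14) + 0.52·(2.58,-4.46) = (1.4712,-3.3464)
  v4: (1-0.52)·(3.59,-0.38) + 0.52·(6.28,-0.04) = (4.9888,-0.2032)
Perimeter = Σ |v_{i+1} − v_i|:
  edge 1→2: √(-2.6680² + -3.5404²) = 4.4331 (running 4.4331)
  edge 2→3: √(4.0372² + -4.3536²) = 5.9374 (running 10.3705)
  edge 3→4: √(3.5176² + 3.1432²) = 4.7173 (running 15.0879)
  edge 4→1: √(-4.8868² + 4.7508²) = 6.8155 (running 21.9034)
Perimeter = 21.9034

Perimeter at t=0.52: 21.9034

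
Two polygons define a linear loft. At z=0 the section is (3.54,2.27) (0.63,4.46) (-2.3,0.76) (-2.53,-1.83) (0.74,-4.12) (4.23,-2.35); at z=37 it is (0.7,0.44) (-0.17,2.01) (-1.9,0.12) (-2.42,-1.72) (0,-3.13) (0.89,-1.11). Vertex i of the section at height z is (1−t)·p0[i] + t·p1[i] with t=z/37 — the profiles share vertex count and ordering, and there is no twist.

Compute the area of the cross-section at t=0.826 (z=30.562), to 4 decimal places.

Area at t=0.826: 13.6894

Cross-section at t=0.826: each vertex is (1-t)·p0[i] + t·p1[i].
  v1: (1-0.826)·(3.54,2.27) + 0.826·(0.7,0.44) = (1.1942,0.7584)
  v2: (1-0.826)·(0.63,4.46) + 0.826·(-0.17,2.01) = (-0.0308,2.4363)
  v3: (1-0.826)·(-2.3,0.76) + 0.826·(-1.9,0.12) = (-1.9696,0.2314)
  v4: (1-0.826)·(-2.53,-1.83) + 0.826·(-2.42,-1.72) = (-2.4391,-1.7391)
  v5: (1-0.826)·(0.74,-4.12) + 0.826·(0,-3.13) = (0.1288,-3.3023)
  v6: (1-0.826)·(4.23,-2.35) + 0.826·(0.89,-1.11) = (1.4712,-1.3258)
Shoelace sum Σ(x_i·y_{i+1} − x_{i+1}·y_i):
  i=1: 1.1942·2.4363 − -0.0308·0.7584 = +2.9327 (running +2.9327)
  i=2: -0.0308·0.2314 − -1.9696·2.4363 = +4.7914 (running +7.7241)
  i=3: -1.9696·-1.7391 − -2.4391·0.2314 = +3.9897 (running +11.7138)
  i=4: -2.4391·-3.3023 − 0.1288·-1.7391 = +8.2786 (running +19.9924)
  i=5: 0.1288·-1.3258 − 1.4712·-3.3023 = +4.6874 (running +24.6799)
  i=6: 1.4712·0.7584 − 1.1942·-1.3258 = +2.6989 (running +27.3788)
Area = |Σ|/2 = |27.3788|/2 = 13.6894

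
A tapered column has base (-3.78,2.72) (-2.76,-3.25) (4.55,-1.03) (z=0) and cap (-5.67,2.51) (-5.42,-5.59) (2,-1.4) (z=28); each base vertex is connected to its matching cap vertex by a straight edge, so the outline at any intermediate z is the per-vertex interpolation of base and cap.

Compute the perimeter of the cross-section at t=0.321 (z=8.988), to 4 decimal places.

Perimeter at t=0.321: 23.5422

Cross-section at t=0.321: each vertex is (1-t)·p0[i] + t·p1[i].
  v1: (1-0.321)·(-3.78,2.72) + 0.321·(-5.67,2.51) = (-4.3867,2.6526)
  v2: (1-0.321)·(-2.76,-3.25) + 0.321·(-5.42,-5.59) = (-3.6139,-4.0011)
  v3: (1-0.321)·(4.55,-1.03) + 0.321·(2,-1.4) = (3.7315,-1.1488)
Perimeter = Σ |v_{i+1} − v_i|:
  edge 1→2: √(0.7728² + -6.6537²) = 6.6985 (running 6.6985)
  edge 2→3: √(7.3453² + 2.8524²) = 7.8797 (running 14.5782)
  edge 3→1: √(-8.1181² + 3.8014²) = 8.9641 (running 23.5422)
Perimeter = 23.5422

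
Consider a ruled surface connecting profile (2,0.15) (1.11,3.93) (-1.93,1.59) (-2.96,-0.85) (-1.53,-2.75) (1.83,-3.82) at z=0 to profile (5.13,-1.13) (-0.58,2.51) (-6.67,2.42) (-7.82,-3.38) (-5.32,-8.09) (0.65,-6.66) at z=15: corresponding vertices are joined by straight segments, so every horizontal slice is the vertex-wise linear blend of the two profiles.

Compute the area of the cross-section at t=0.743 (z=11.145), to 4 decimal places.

Area at t=0.743: 73.1975

Cross-section at t=0.743: each vertex is (1-t)·p0[i] + t·p1[i].
  v1: (1-0.743)·(2,0.15) + 0.743·(5.13,-1.13) = (4.3256,-0.8010)
  v2: (1-0.743)·(1.11,3.93) + 0.743·(-0.58,2.51) = (-0.1457,2.8749)
  v3: (1-0.743)·(-1.93,1.59) + 0.743·(-6.67,2.42) = (-5.4518,2.2067)
  v4: (1-0.743)·(-2.96,-0.85) + 0.743·(-7.82,-3.38) = (-6.5710,-2.7298)
  v5: (1-0.743)·(-1.53,-2.75) + 0.743·(-5.32,-8.09) = (-4.3460,-6.7176)
  v6: (1-0.743)·(1.83,-3.82) + 0.743·(0.65,-6.66) = (0.9533,-5.9301)
Shoelace sum Σ(x_i·y_{i+1} − x_{i+1}·y_i):
  i=1: 4.3256·2.8749 − -0.1457·-0.8010 = +12.3191 (running +12.3191)
  i=2: -0.1457·2.2067 − -5.4518·2.8749 = +15.3522 (running +27.6713)
  i=3: -5.4518·-2.7298 − -6.5710·2.2067 = +29.3824 (running +57.0538)
  i=4: -6.5710·-6.7176 − -4.3460·-2.7298 = +32.2778 (running +89.3315)
  i=5: -4.3460·-5.9301 − 0.9533·-6.7176 = +32.1758 (running +121.5073)
  i=6: 0.9533·-0.8010 − 4.3256·-5.9301 = +24.8877 (running +146.3950)
Area = |Σ|/2 = |146.3950|/2 = 73.1975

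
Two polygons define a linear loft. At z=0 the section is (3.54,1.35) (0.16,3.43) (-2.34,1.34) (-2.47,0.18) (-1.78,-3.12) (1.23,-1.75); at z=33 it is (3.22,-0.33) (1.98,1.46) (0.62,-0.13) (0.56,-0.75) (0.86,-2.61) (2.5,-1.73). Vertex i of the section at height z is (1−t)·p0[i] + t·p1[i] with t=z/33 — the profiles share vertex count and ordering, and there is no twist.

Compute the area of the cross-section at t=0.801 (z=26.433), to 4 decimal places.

Area at t=0.801: 8.8959

Cross-section at t=0.801: each vertex is (1-t)·p0[i] + t·p1[i].
  v1: (1-0.801)·(3.54,1.35) + 0.801·(3.22,-0.33) = (3.2837,0.0043)
  v2: (1-0.801)·(0.16,3.43) + 0.801·(1.98,1.46) = (1.6178,1.8520)
  v3: (1-0.801)·(-2.34,1.34) + 0.801·(0.62,-0.13) = (0.0310,0.1625)
  v4: (1-0.801)·(-2.47,0.18) + 0.801·(0.56,-0.75) = (-0.0430,-0.5649)
  v5: (1-0.801)·(-1.78,-3.12) + 0.801·(0.86,-2.61) = (0.3346,-2.7115)
  v6: (1-0.801)·(1.23,-1.75) + 0.801·(2.5,-1.73) = (2.2473,-1.7340)
Shoelace sum Σ(x_i·y_{i+1} − x_{i+1}·y_i):
  i=1: 3.2837·1.8520 − 1.6178·0.0043 = +6.0745 (running +6.0745)
  i=2: 1.6178·0.1625 − 0.0310·1.8520 = +0.2056 (running +6.2801)
  i=3: 0.0310·-0.5649 − -0.0430·0.1625 = -0.0105 (running +6.2696)
  i=4: -0.0430·-2.7115 − 0.3346·-0.5649 = +0.3056 (running +6.5751)
  i=5: 0.3346·-1.7340 − 2.2473·-2.7115 = +5.5132 (running +12.0883)
  i=6: 2.2473·0.0043 − 3.2837·-1.7340 = +5.7035 (running +17.7919)
Area = |Σ|/2 = |17.7919|/2 = 8.8959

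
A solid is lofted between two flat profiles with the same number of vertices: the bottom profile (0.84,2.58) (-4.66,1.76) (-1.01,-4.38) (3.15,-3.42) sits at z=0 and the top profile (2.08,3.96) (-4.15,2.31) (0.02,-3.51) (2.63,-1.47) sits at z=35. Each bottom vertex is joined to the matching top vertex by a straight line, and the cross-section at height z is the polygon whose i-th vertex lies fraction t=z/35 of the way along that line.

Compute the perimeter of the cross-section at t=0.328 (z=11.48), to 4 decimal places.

Cross-section at t=0.328: each vertex is (1-t)·p0[i] + t·p1[i].
  v1: (1-0.328)·(0.84,2.58) + 0.328·(2.08,3.96) = (1.2467,3.0326)
  v2: (1-0.328)·(-4.66,1.76) + 0.328·(-4.15,2.31) = (-4.4927,1.9404)
  v3: (1-0.328)·(-1.01,-4.38) + 0.328·(0.02,-3.51) = (-0.6722,-4.0946)
  v4: (1-0.328)·(3.15,-3.42) + 0.328·(2.63,-1.47) = (2.9794,-2.7804)
Perimeter = Σ |v_{i+1} − v_i|:
  edge 1→2: √(-5.7394² + -1.0922²) = 5.8424 (running 5.8424)
  edge 2→3: √(3.8206² + -6.0350²) = 7.1427 (running 12.9852)
  edge 3→4: √(3.6516² + 1.3142²) = 3.8809 (running 16.8661)
  edge 4→1: √(-1.7327² + 5.8130²) = 6.0658 (running 22.9318)
Perimeter = 22.9318

Perimeter at t=0.328: 22.9318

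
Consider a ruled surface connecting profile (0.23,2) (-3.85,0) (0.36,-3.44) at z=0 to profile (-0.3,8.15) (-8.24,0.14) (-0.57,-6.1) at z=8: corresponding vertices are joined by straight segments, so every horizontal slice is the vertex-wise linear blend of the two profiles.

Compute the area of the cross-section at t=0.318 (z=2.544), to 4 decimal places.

Area at t=0.318: 21.8765

Cross-section at t=0.318: each vertex is (1-t)·p0[i] + t·p1[i].
  v1: (1-0.318)·(0.23,2) + 0.318·(-0.3,8.15) = (0.0615,3.9557)
  v2: (1-0.318)·(-3.85,0) + 0.318·(-8.24,0.14) = (-5.2460,0.0445)
  v3: (1-0.318)·(0.36,-3.44) + 0.318·(-0.57,-6.1) = (0.0643,-4.2859)
Shoelace sum Σ(x_i·y_{i+1} − x_{i+1}·y_i):
  i=1: 0.0615·0.0445 − -5.2460·3.9557 = +20.7544 (running +20.7544)
  i=2: -5.2460·-4.2859 − 0.0643·0.0445 = +22.4810 (running +43.2354)
  i=3: 0.0643·3.9557 − 0.0615·-4.2859 = +0.5176 (running +43.7530)
Area = |Σ|/2 = |43.7530|/2 = 21.8765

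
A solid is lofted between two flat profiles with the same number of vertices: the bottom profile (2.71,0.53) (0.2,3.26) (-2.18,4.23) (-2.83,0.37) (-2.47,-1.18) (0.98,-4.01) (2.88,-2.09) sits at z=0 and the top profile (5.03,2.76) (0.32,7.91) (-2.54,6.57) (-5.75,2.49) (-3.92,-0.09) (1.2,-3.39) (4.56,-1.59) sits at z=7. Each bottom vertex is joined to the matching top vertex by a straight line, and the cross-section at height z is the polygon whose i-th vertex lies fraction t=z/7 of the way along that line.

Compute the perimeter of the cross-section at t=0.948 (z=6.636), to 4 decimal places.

Perimeter at t=0.948: 32.1072

Cross-section at t=0.948: each vertex is (1-t)·p0[i] + t·p1[i].
  v1: (1-0.948)·(2.71,0.53) + 0.948·(5.03,2.76) = (4.9094,2.6440)
  v2: (1-0.948)·(0.2,3.26) + 0.948·(0.32,7.91) = (0.3138,7.6682)
  v3: (1-0.948)·(-2.18,4.23) + 0.948·(-2.54,6.57) = (-2.5213,6.4483)
  v4: (1-0.948)·(-2.83,0.37) + 0.948·(-5.75,2.49) = (-5.5982,2.3798)
  v5: (1-0.948)·(-2.47,-1.18) + 0.948·(-3.92,-0.09) = (-3.8446,-0.1467)
  v6: (1-0.948)·(0.98,-4.01) + 0.948·(1.2,-3.39) = (1.1886,-3.4222)
  v7: (1-0.948)·(2.88,-2.09) + 0.948·(4.56,-1.59) = (4.4726,-1.6160)
Perimeter = Σ |v_{i+1} − v_i|:
  edge 1→2: √(-4.5956² + 5.0242²) = 6.8089 (running 6.8089)
  edge 2→3: √(-2.8350² + -1.2199²) = 3.0864 (running 9.8953)
  edge 3→4: √(-3.0769² + -4.0686²) = 5.1010 (running 14.9963)
  edge 4→5: √(1.7536² + -2.5264²) = 3.0754 (running 18.0717)
  edge 5→6: √(5.0332² + -3.2756²) = 6.0052 (running 24.0768)
  edge 6→7: √(3.2841² + 1.8062²) = 3.7480 (running 27.8249)
  edge 7→1: √(0.4367² + 4.2600²) = 4.2824 (running 32.1072)
Perimeter = 32.1072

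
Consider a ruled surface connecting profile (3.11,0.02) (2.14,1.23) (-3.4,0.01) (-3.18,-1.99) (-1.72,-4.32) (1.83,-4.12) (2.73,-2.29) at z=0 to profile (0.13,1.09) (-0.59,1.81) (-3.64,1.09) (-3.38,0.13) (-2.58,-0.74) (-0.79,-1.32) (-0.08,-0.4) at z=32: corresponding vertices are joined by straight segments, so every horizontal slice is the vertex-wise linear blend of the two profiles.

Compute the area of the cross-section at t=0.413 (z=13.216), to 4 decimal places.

Cross-section at t=0.413: each vertex is (1-t)·p0[i] + t·p1[i].
  v1: (1-0.413)·(3.11,0.02) + 0.413·(0.13,1.09) = (1.8793,0.4619)
  v2: (1-0.413)·(2.14,1.23) + 0.413·(-0.59,1.81) = (1.0125,1.4695)
  v3: (1-0.413)·(-3.4,0.01) + 0.413·(-3.64,1.09) = (-3.4991,0.4560)
  v4: (1-0.413)·(-3.18,-1.99) + 0.413·(-3.38,0.13) = (-3.2626,-1.1144)
  v5: (1-0.413)·(-1.72,-4.32) + 0.413·(-2.58,-0.74) = (-2.0752,-2.8415)
  v6: (1-0.413)·(1.83,-4.12) + 0.413·(-0.79,-1.32) = (0.7479,-2.9636)
  v7: (1-0.413)·(2.73,-2.29) + 0.413·(-0.08,-0.4) = (1.5695,-1.5094)
Shoelace sum Σ(x_i·y_{i+1} − x_{i+1}·y_i):
  i=1: 1.8793·1.4695 − 1.0125·0.4619 = +2.2940 (running +2.2940)
  i=2: 1.0125·0.4560 − -3.4991·1.4695 = +5.6038 (running +7.8978)
  i=3: -3.4991·-1.1144 − -3.2626·0.4560 = +5.3874 (running +13.2852)
  i=4: -3.2626·-2.8415 − -2.0752·-1.1144 = +6.9579 (running +20.2431)
  i=5: -2.0752·-2.9636 − 0.7479·-2.8415 = +8.2752 (running +28.5184)
  i=6: 0.7479·-1.5094 − 1.5695·-2.9636 = +3.5223 (running +32.0407)
  i=7: 1.5695·0.4619 − 1.8793·-1.5094 = +3.5616 (running +35.6022)
Area = |Σ|/2 = |35.6022|/2 = 17.8011

Area at t=0.413: 17.8011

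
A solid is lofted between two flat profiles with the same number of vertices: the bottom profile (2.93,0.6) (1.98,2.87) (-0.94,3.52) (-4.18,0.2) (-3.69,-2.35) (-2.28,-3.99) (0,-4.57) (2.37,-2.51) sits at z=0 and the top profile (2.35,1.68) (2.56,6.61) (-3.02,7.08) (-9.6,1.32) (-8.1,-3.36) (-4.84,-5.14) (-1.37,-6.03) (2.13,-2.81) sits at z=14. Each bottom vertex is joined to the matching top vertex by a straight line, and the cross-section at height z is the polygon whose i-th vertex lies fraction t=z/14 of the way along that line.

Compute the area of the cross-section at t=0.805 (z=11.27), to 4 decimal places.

Area at t=0.805: 97.7281

Cross-section at t=0.805: each vertex is (1-t)·p0[i] + t·p1[i].
  v1: (1-0.805)·(2.93,0.6) + 0.805·(2.35,1.68) = (2.4631,1.4694)
  v2: (1-0.805)·(1.98,2.87) + 0.805·(2.56,6.61) = (2.4469,5.8807)
  v3: (1-0.805)·(-0.94,3.52) + 0.805·(-3.02,7.08) = (-2.6144,6.3858)
  v4: (1-0.805)·(-4.18,0.2) + 0.805·(-9.6,1.32) = (-8.5431,1.1016)
  v5: (1-0.805)·(-3.69,-2.35) + 0.805·(-8.1,-3.36) = (-7.2401,-3.1631)
  v6: (1-0.805)·(-2.28,-3.99) + 0.805·(-4.84,-5.14) = (-4.3408,-4.9157)
  v7: (1-0.805)·(0,-4.57) + 0.805·(-1.37,-6.03) = (-1.1029,-5.7453)
  v8: (1-0.805)·(2.37,-2.51) + 0.805·(2.13,-2.81) = (2.1768,-2.7515)
Shoelace sum Σ(x_i·y_{i+1} − x_{i+1}·y_i):
  i=1: 2.4631·5.8807 − 2.4469·1.4694 = +10.8893 (running +10.8893)
  i=2: 2.4469·6.3858 − -2.6144·5.8807 = +30.9999 (running +41.8892)
  i=3: -2.6144·1.1016 − -8.5431·6.3858 = +51.6745 (running +93.5637)
  i=4: -8.5431·-3.1631 − -7.2401·1.1016 = +34.9979 (running +128.5616)
  i=5: -7.2401·-4.9157 − -4.3408·-3.1631 = +21.8601 (running +150.4217)
  i=6: -4.3408·-5.7453 − -1.1029·-4.9157 = +19.5179 (running +169.9396)
  i=7: -1.1029·-2.7515 − 2.1768·-5.7453 = +15.5409 (running +185.4804)
  i=8: 2.1768·1.4694 − 2.4631·-2.7515 = +9.9758 (running +195.4562)
Area = |Σ|/2 = |195.4562|/2 = 97.7281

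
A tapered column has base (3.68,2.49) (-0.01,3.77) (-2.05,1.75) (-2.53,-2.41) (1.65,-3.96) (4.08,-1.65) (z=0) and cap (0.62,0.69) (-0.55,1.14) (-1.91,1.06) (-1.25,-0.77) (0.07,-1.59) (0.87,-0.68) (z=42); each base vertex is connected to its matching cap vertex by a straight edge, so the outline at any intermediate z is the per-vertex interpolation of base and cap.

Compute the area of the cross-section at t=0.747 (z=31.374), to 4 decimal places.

Area at t=0.747: 10.3544

Cross-section at t=0.747: each vertex is (1-t)·p0[i] + t·p1[i].
  v1: (1-0.747)·(3.68,2.49) + 0.747·(0.62,0.69) = (1.3942,1.1454)
  v2: (1-0.747)·(-0.01,3.77) + 0.747·(-0.55,1.14) = (-0.4134,1.8054)
  v3: (1-0.747)·(-2.05,1.75) + 0.747·(-1.91,1.06) = (-1.9454,1.2346)
  v4: (1-0.747)·(-2.53,-2.41) + 0.747·(-1.25,-0.77) = (-1.5738,-1.1849)
  v5: (1-0.747)·(1.65,-3.96) + 0.747·(0.07,-1.59) = (0.4697,-2.1896)
  v6: (1-0.747)·(4.08,-1.65) + 0.747·(0.87,-0.68) = (1.6821,-0.9254)
Shoelace sum Σ(x_i·y_{i+1} − x_{i+1}·y_i):
  i=1: 1.3942·1.8054 − -0.4134·1.1454 = +2.9905 (running +2.9905)
  i=2: -0.4134·1.2346 − -1.9454·1.8054 = +3.0019 (running +5.9924)
  i=3: -1.9454·-1.1849 − -1.5738·1.2346 = +4.2482 (running +10.2406)
  i=4: -1.5738·-2.1896 − 0.4697·-1.1849 = +4.0027 (running +14.2433)
  i=5: 0.4697·-0.9254 − 1.6821·-2.1896 = +3.2485 (running +17.4918)
  i=6: 1.6821·1.1454 − 1.3942·-0.9254 = +3.2169 (running +20.7087)
Area = |Σ|/2 = |20.7087|/2 = 10.3544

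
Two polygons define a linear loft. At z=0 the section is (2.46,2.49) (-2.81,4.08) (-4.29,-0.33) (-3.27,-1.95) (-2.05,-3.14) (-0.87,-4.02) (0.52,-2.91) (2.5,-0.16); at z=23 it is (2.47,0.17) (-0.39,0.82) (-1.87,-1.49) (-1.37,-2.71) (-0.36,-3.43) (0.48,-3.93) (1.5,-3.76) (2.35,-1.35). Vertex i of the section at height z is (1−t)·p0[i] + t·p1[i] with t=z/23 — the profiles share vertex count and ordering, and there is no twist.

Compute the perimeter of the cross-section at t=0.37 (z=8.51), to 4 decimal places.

Perimeter at t=0.37: 19.7317

Cross-section at t=0.37: each vertex is (1-t)·p0[i] + t·p1[i].
  v1: (1-0.37)·(2.46,2.49) + 0.37·(2.47,0.17) = (2.4637,1.6316)
  v2: (1-0.37)·(-2.81,4.08) + 0.37·(-0.39,0.82) = (-1.9146,2.8738)
  v3: (1-0.37)·(-4.29,-0.33) + 0.37·(-1.87,-1.49) = (-3.3946,-0.7592)
  v4: (1-0.37)·(-3.27,-1.95) + 0.37·(-1.37,-2.71) = (-2.5670,-2.2312)
  v5: (1-0.37)·(-2.05,-3.14) + 0.37·(-0.36,-3.43) = (-1.4247,-3.2473)
  v6: (1-0.37)·(-0.87,-4.02) + 0.37·(0.48,-3.93) = (-0.3705,-3.9867)
  v7: (1-0.37)·(0.52,-2.91) + 0.37·(1.5,-3.76) = (0.8826,-3.2245)
  v8: (1-0.37)·(2.5,-0.16) + 0.37·(2.35,-1.35) = (2.4445,-0.6003)
Perimeter = Σ |v_{i+1} − v_i|:
  edge 1→2: √(-4.3783² + 1.2422²) = 4.5511 (running 4.5511)
  edge 2→3: √(-1.4800² + -3.6330²) = 3.9229 (running 8.4740)
  edge 3→4: √(0.8276² + -1.4720²) = 1.6887 (running 10.1627)
  edge 4→5: √(1.1423² + -1.0161²) = 1.5288 (running 11.6915)
  edge 5→6: √(1.0542² + -0.7394²) = 1.2877 (running 12.9792)
  edge 6→7: √(1.2531² + 0.7622²) = 1.4667 (running 14.4459)
  edge 7→8: √(1.5619² + 2.6242²) = 3.0538 (running 17.4997)
  edge 8→1: √(0.0192² + 2.2319²) = 2.2320 (running 19.7317)
Perimeter = 19.7317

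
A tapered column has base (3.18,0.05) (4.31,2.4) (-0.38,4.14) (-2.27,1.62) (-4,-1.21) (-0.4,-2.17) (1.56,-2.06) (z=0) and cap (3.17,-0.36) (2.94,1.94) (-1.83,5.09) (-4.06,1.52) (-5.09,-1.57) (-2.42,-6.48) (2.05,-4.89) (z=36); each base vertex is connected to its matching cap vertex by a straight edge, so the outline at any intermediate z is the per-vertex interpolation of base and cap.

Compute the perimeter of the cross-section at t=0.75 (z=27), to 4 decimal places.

Cross-section at t=0.75: each vertex is (1-t)·p0[i] + t·p1[i].
  v1: (1-0.75)·(3.18,0.05) + 0.75·(3.17,-0.36) = (3.1725,-0.2575)
  v2: (1-0.75)·(4.31,2.4) + 0.75·(2.94,1.94) = (3.2825,2.0550)
  v3: (1-0.75)·(-0.38,4.14) + 0.75·(-1.83,5.09) = (-1.4675,4.8525)
  v4: (1-0.75)·(-2.27,1.62) + 0.75·(-4.06,1.52) = (-3.6125,1.5450)
  v5: (1-0.75)·(-4,-1.21) + 0.75·(-5.09,-1.57) = (-4.8175,-1.4800)
  v6: (1-0.75)·(-0.4,-2.17) + 0.75·(-2.42,-6.48) = (-1.9150,-5.4025)
  v7: (1-0.75)·(1.56,-2.06) + 0.75·(2.05,-4.89) = (1.9275,-4.1825)
Perimeter = Σ |v_{i+1} − v_i|:
  edge 1→2: √(0.1100² + 2.3125²) = 2.3151 (running 2.3151)
  edge 2→3: √(-4.7500² + 2.7975²) = 5.5126 (running 7.8277)
  edge 3→4: √(-2.1450² + -3.3075²) = 3.9422 (running 11.7698)
  edge 4→5: √(-1.2050² + -3.0250²) = 3.2562 (running 15.0260)
  edge 5→6: √(2.9025² + -3.9225²) = 4.8796 (running 19.9056)
  edge 6→7: √(3.8425² + 1.2200²) = 4.0315 (running 23.9371)
  edge 7→1: √(1.2450² + 3.9250²) = 4.1177 (running 28.0549)
Perimeter = 28.0549

Perimeter at t=0.75: 28.0549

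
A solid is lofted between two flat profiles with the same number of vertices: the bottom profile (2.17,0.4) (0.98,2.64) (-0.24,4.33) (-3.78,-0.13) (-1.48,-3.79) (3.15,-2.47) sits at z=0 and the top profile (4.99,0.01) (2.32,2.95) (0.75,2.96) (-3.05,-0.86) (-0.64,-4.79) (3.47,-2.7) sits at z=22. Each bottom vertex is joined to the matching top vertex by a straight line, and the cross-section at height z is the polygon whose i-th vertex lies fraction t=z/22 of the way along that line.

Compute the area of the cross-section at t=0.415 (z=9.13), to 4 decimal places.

Cross-section at t=0.415: each vertex is (1-t)·p0[i] + t·p1[i].
  v1: (1-0.415)·(2.17,0.4) + 0.415·(4.99,0.01) = (3.3403,0.2381)
  v2: (1-0.415)·(0.98,2.64) + 0.415·(2.32,2.95) = (1.5361,2.7687)
  v3: (1-0.415)·(-0.24,4.33) + 0.415·(0.75,2.96) = (0.1708,3.7614)
  v4: (1-0.415)·(-3.78,-0.13) + 0.415·(-3.05,-0.86) = (-3.4770,-0.4330)
  v5: (1-0.415)·(-1.48,-3.79) + 0.415·(-0.64,-4.79) = (-1.1314,-4.2050)
  v6: (1-0.415)·(3.15,-2.47) + 0.415·(3.47,-2.7) = (3.2828,-2.5655)
Shoelace sum Σ(x_i·y_{i+1} − x_{i+1}·y_i):
  i=1: 3.3403·2.7687 − 1.5361·0.2381 = +8.8823 (running +8.8823)
  i=2: 1.5361·3.7614 − 0.1708·2.7687 = +5.3049 (running +14.1872)
  i=3: 0.1708·-0.4330 − -3.4770·3.7614 = +13.0048 (running +27.1920)
  i=4: -3.4770·-4.2050 − -1.1314·-0.4330 = +14.1312 (running +41.3232)
  i=5: -1.1314·-2.5655 − 3.2828·-4.2050 = +16.7067 (running +58.0299)
  i=6: 3.2828·0.2381 − 3.3403·-2.5655 = +9.3512 (running +67.3811)
Area = |Σ|/2 = |67.3811|/2 = 33.6905

Area at t=0.415: 33.6905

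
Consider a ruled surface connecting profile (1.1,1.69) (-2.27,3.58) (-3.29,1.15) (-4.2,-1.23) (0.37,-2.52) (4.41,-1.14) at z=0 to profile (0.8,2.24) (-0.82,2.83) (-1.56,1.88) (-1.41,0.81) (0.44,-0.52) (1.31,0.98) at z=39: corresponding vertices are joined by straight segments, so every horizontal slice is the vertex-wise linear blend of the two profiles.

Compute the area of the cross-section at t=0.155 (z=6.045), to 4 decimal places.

Area at t=0.155: 23.7819

Cross-section at t=0.155: each vertex is (1-t)·p0[i] + t·p1[i].
  v1: (1-0.155)·(1.1,1.69) + 0.155·(0.8,2.24) = (1.0535,1.7752)
  v2: (1-0.155)·(-2.27,3.58) + 0.155·(-0.82,2.83) = (-2.0453,3.4638)
  v3: (1-0.155)·(-3.29,1.15) + 0.155·(-1.56,1.88) = (-3.0219,1.2631)
  v4: (1-0.155)·(-4.2,-1.23) + 0.155·(-1.41,0.81) = (-3.7675,-0.9138)
  v5: (1-0.155)·(0.37,-2.52) + 0.155·(0.44,-0.52) = (0.3808,-2.2100)
  v6: (1-0.155)·(4.41,-1.14) + 0.155·(1.31,0.98) = (3.9295,-0.8114)
Shoelace sum Σ(x_i·y_{i+1} − x_{i+1}·y_i):
  i=1: 1.0535·3.4638 − -2.0453·1.7752 = +7.2799 (running +7.2799)
  i=2: -2.0453·1.2631 − -3.0219·3.4638 = +7.8835 (running +15.1634)
  i=3: -3.0219·-0.9138 − -3.7675·1.2631 = +7.5203 (running +22.6837)
  i=4: -3.7675·-2.2100 − 0.3808·-0.9138 = +8.6743 (running +31.3580)
  i=5: 0.3808·-0.8114 − 3.9295·-2.2100 = +8.3752 (running +39.7332)
  i=6: 3.9295·1.7752 − 1.0535·-0.8114 = +7.8307 (running +47.5638)
Area = |Σ|/2 = |47.5638|/2 = 23.7819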